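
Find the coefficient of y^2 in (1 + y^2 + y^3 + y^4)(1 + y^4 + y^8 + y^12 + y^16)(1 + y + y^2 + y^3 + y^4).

2

(1 + y^2 + y^3 + y^4) has coefficients 1,0,1 for degrees 0…2.
(1 + y^4 + y^8 + y^12 + y^16) has coefficients 1,0,0 for degrees 0…2.
Finally multiplying by (1 + y + y^2 + y^3 + y^4), the product of all factors after the first has coefficients 1,1,1 for degrees 0…2.
[y^2] = 1·1 + 1·1 = 2.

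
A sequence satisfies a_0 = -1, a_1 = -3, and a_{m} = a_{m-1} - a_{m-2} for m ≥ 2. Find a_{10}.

3

The ordinary generating function has denominator 1 - q + q^2.
Iterating the recurrence: a_0,…,a_{10} = -1, -3, -2, 1, 3, 2, -1, -3, -2, 1, 3.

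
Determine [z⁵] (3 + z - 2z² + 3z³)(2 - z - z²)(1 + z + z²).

3

(3 + z - 2z² + 3z³) has coefficients 3,1,-2,3 for degrees 0…3.
(2 - z - z²) has coefficients 2,-1,-1,0,0,0 for degrees 0…5.
Finally multiplying by (1 + z + z²), the product of all factors after the first has coefficients 2,1,0,-2,-1,0 for degrees 0…5.
[z⁵] = 3·0 + 1·(-1) − 2·(-2) + 3·0 = 3.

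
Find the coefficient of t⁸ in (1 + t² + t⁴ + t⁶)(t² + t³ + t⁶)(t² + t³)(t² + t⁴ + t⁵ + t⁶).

3

(1 + t² + t⁴ + t⁶) has coefficients 1,0,1,0,1,0,1 for degrees 0…6.
(t² + t³ + t⁶) has coefficients 0,0,1,1,0,0,1,0,0 for degrees 0…8.
Multiplying by (t² + t³) gives running coefficients 0,0,0,0,1,2,1,0,1 for degrees 0…8.
Finally multiplying by (t² + t⁴ + t⁵ + t⁶), the product of all factors after the first has coefficients 0,0,0,0,0,0,1,2,2 for degrees 0…8.
[t⁸] = 1·2 + 1·1 + 1·0 + 1·0 = 3.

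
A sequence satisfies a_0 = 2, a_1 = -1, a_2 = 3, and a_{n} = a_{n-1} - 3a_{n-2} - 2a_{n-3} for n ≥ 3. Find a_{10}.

-477

The ordinary generating function has denominator 1 - t + 3t^2 + 2t^3.
Iterating the recurrence: a_0,…,a_{10} = 2, -1, 3, 2, -5, -17, -6, 55, 107, -46, -477.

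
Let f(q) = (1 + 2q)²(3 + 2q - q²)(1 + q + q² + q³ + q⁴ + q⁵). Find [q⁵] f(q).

(1 + 2q)² has coefficients 1,4,4 for degrees 0…2.
(3 + 2q - q²) has coefficients 3,2,-1,0,0,0 for degrees 0…5.
Finally multiplying by (1 + q + q² + q³ + q⁴ + q⁵), the product of all factors after the first has coefficients 3,5,4,4,4,4 for degrees 0…5.
[q⁵] = 1·4 + 4·4 + 4·4 = 36.

36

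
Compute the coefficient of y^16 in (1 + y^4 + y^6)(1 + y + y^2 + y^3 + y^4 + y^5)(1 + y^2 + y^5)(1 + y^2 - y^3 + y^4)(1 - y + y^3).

6

(1 + y^4 + y^6) has coefficients 1,0,0,0,1,0,1 for degrees 0…6.
(1 + y + y^2 + y^3 + y^4 + y^5) has coefficients 1,1,1,1,1,1,0,0,0,0,0,0,0,0,0,0,0 for degrees 0…16.
Multiplying by (1 + y^2 + y^5) gives running coefficients 1,1,2,2,2,3,2,2,1,1,1,0,0,0,0,0,0 for degrees 0…16.
Multiplying by (1 + y^2 - y^3 + y^4) gives running coefficients 1,1,3,2,4,4,4,5,2,4,2,2,1,0,1,0,0 for degrees 0…16.
Finally multiplying by (1 - y + y^3), the product of all factors after the first has coefficients 1,0,2,0,3,3,2,5,1,6,3,2,3,1,3,0,0 for degrees 0…16.
[y^16] = 1·0 + 1·3 + 1·3 = 6.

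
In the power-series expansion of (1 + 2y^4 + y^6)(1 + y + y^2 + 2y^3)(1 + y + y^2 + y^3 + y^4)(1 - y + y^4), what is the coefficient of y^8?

6

(1 + 2y^4 + y^6) has coefficients 1,0,0,0,2,0,1 for degrees 0…6.
(1 + y + y^2 + 2y^3) has coefficients 1,1,1,2,0,0,0,0,0 for degrees 0…8.
Multiplying by (1 + y + y^2 + y^3 + y^4) gives running coefficients 1,2,3,5,5,4,3,2,0 for degrees 0…8.
Finally multiplying by (1 - y + y^4), the product of all factors after the first has coefficients 1,1,1,2,1,1,2,4,3 for degrees 0…8.
[y^8] = 1·3 + 2·1 + 1·1 = 6.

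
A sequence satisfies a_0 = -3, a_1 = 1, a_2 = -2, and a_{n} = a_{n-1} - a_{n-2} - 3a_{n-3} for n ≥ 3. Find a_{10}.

206

The ordinary generating function has denominator 1 - z + z^2 + 3z^3.
Iterating the recurrence: a_0,…,a_{10} = -3, 1, -2, 6, 5, 5, -18, -38, -35, 57, 206.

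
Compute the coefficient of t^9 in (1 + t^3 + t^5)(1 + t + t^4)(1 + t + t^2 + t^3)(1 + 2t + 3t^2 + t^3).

29

(1 + t^3 + t^5) has coefficients 1,0,0,1,0,1 for degrees 0…5.
(1 + t + t^4) has coefficients 1,1,0,0,1,0,0,0,0,0 for degrees 0…9.
Multiplying by (1 + t + t^2 + t^3) gives running coefficients 1,2,2,2,2,1,1,1,0,0 for degrees 0…9.
Finally multiplying by (1 + 2t + 3t^2 + t^3), the product of all factors after the first has coefficients 1,4,9,13,14,13,11,8,6,4 for degrees 0…9.
[t^9] = 1·4 + 1·11 + 1·14 = 29.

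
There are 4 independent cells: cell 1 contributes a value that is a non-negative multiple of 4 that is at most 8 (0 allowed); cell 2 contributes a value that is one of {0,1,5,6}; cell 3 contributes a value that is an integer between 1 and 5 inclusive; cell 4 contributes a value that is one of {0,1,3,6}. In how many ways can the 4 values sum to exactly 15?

16

The generating function for the choices is (1 + q⁴ + q⁸)·(1 + q + q⁵ + q⁶)·(q + q² + q³ + q⁴ + q⁵)·(1 + q + q³ + q⁶); the count is [q¹⁵].
(1 + q⁴ + q⁸) has coefficients 1,0,0,0,1,0,0,0,1 for degrees 0…8.
(1 + q + q⁵ + q⁶) has coefficients 1,1,0,0,0,1,1,0,0,0,0,0,0,0,0,0 for degrees 0…15.
Multiplying by (q + q² + q³ + q⁴ + q⁵) gives running coefficients 0,1,2,2,2,2,2,2,2,2,2,1,0,0,0,0 for degrees 0…15.
Finally multiplying by (1 + q + q³ + q⁶), the product of all factors after the first has coefficients 0,1,3,4,5,6,6,7,8,8,8,7,5,4,3,2 for degrees 0…15.
[q¹⁵] = 1·2 + 1·7 + 1·7 = 16.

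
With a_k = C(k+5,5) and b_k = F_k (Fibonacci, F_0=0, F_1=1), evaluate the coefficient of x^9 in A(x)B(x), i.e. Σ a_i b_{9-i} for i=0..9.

5270

Write out a_i and b_{9-i} for i = 0,…,9 and sum the products.
Σ = 1·34 + 6·21 + 21·13 + 56·8 + 126·5 + 252·3 + 462·2 + 792·1 + 1287·1 + 2002·0 = 5270.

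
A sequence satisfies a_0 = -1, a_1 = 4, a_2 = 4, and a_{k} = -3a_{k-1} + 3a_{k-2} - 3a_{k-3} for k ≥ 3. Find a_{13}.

The ordinary generating function has denominator 1 + 3y - 3y^2 + 3y^3.
Iterating the recurrence: a_0,…,a_{13} = -1, 4, 4, 3, -9, 24, -108, 423, -1665, 6588, -26028, 102843, -406377, 1605744.

1605744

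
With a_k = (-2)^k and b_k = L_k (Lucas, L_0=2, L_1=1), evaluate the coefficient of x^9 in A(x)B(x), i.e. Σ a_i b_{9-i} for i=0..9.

-990

The convolution is the t^9 coefficient of A(t)B(t).
Σ = 1·76 − 2·47 + 4·29 − 8·18 + 16·11 − 32·7 + 64·4 − 128·3 + 256·1 − 512·2 = -990.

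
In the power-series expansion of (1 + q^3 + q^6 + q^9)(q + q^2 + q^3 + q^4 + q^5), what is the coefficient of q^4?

(1 + q^3 + q^6 + q^9) has coefficients 1,0,0,1,0 for degrees 0…4.
(q + q^2 + q^3 + q^4 + q^5) has coefficients 0,1,1,1,1 for degrees 0…4.
[q^4] = 1·1 + 1·1 = 2.

2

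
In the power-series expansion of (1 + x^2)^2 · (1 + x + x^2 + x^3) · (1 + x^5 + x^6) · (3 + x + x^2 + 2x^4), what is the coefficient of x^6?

22

(1 + x^2)^2 has coefficients 1,0,2,0,1 for degrees 0…4.
(1 + x + x^2 + x^3) has coefficients 1,1,1,1,0,0,0 for degrees 0…6.
Multiplying by (1 + x^5 + x^6) gives running coefficients 1,1,1,1,0,1,2 for degrees 0…6.
Finally multiplying by (3 + x + x^2 + 2x^4), the product of all factors after the first has coefficients 3,4,5,5,4,6,9 for degrees 0…6.
[x^6] = 1·9 + 2·4 + 1·5 = 22.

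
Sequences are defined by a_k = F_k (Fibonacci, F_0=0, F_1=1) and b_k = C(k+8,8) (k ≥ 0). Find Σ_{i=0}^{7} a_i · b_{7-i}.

6085

The convolution is the t^7 coefficient of A(t)B(t).
Σ = 0·6435 + 1·3003 + 1·1287 + 2·495 + 3·165 + 5·45 + 8·9 + 13·1 = 6085.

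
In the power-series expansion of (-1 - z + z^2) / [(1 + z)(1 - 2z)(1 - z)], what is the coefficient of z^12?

-6826

The denominator gives the recurrence a_n = 2a_(n−1) + a_(n−2) − 2a_(n−3) for n ≥ 3; the numerator fixes a_0 = -1, a_1 = -3, a_2 = -6.
Iterating: -1, -3, -6, -13, -26, -53, -106, -213, -426, -853, -1706, -3413, -6826, so a_12 = -6826.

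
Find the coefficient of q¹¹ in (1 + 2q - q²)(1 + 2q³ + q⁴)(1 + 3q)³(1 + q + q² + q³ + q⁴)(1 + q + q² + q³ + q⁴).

(1 + 2q - q²) has coefficients 1,2,-1 for degrees 0…2.
(1 + 2q³ + q⁴) has coefficients 1,0,0,2,1,0,0,0,0,0,0,0 for degrees 0…11.
Multiplying by (1 + 3q)³ gives running coefficients 1,9,27,29,19,63,81,27,0,0,0,0 for degrees 0…11.
Multiplying by (1 + q + q² + q³ + q⁴) gives running coefficients 1,10,37,66,85,147,219,219,190,171,108,27 for degrees 0…11.
Finally multiplying by (1 + q + q² + q³ + q⁴), the product of all factors after the first has coefficients 1,11,48,114,199,345,554,736,860,946,907,715 for degrees 0…11.
[q¹¹] = 1·715 + 2·907 − 1·946 = 1583.

1583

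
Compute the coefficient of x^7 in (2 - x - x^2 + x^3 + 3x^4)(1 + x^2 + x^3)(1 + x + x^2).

7

(2 - x - x^2 + x^3 + 3x^4) has coefficients 2,-1,-1,1,3 for degrees 0…4.
(1 + x^2 + x^3) has coefficients 1,0,1,1,0,0,0,0 for degrees 0…7.
Finally multiplying by (1 + x + x^2), the product of all factors after the first has coefficients 1,1,2,2,2,1,0,0 for degrees 0…7.
[x^7] = 2·0 − 1·0 − 1·1 + 1·2 + 3·2 = 7.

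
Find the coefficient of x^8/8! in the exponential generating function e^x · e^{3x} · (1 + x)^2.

The EGF product rule gives c_8 = Σ_{k_1+k_2+k_3=8} C(8; k_1,k_2,k_3) · ∏ g_i(k_i), where e^x gives (1)^k; e^{3x} gives (3)^k; (1+x)^2 gives the falling factorial (2)_k.
g_1(k) for k = 0…8: 1, 1, 1, 1, 1, 1, 1, 1, 1.
g_2(k) for k = 0…8: 1, 3, 9, 27, 81, 243, 729, 2187, 6561.
g_3(k) for k = 0…8: 1, 2, 2, 0, 0, 0, 0, 0, 0.
First combine the last two factors: h(k) = Σ_j C(k,j)·g_2(j)·g_3(k−j) for k = 0…8: 1, 5, 23, 99, 405, 1593, 6075, 22599, 82377.
c_8 = Σ_k C(8,k)·g_1(k)·h(8−k) = 1·1·82377 + 8·1·22599 + 28·1·6075 + 56·1·1593 + 70·1·405 + 56·1·99 + 28·1·23 + 8·1·5 + 1·1·1 = 82377 + 180792 + 170100 + 89208 + 28350 + 5544 + 644 + 40 + 1 = 557056.

557056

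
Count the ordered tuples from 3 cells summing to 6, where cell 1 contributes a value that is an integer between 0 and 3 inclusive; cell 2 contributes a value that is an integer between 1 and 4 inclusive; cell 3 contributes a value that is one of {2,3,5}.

8

The generating function for the choices is (1 + t + t^2 + t^3)·(t + t^2 + t^3 + t^4)·(t^2 + t^3 + t^5); the count is [t^6].
(1 + t + t^2 + t^3) has coefficients 1,1,1,1 for degrees 0…3.
(t + t^2 + t^3 + t^4) has coefficients 0,1,1,1,1,0,0 for degrees 0…6.
Finally multiplying by (t^2 + t^3 + t^5), the product of all factors after the first has coefficients 0,0,0,1,2,2,3 for degrees 0…6.
[t^6] = 1·3 + 1·2 + 1·2 + 1·1 = 8.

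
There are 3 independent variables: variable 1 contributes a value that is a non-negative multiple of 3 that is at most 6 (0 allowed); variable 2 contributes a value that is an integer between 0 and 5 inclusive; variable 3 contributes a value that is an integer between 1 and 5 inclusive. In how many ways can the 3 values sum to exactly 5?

7

The generating function for the choices is (1 + t³ + t⁶)·(1 + t + t² + t³ + t⁴ + t⁵)·(t + t² + t³ + t⁴ + t⁵); the count is [t⁵].
(1 + t³ + t⁶) has coefficients 1,0,0,1,0,0 for degrees 0…5.
(1 + t + t² + t³ + t⁴ + t⁵) has coefficients 1,1,1,1,1,1 for degrees 0…5.
Finally multiplying by (t + t² + t³ + t⁴ + t⁵), the product of all factors after the first has coefficients 0,1,2,3,4,5 for degrees 0…5.
[t⁵] = 1·5 + 1·2 = 7.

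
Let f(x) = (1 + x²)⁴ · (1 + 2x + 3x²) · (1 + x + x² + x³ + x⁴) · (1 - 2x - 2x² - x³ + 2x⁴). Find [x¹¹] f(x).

-121

(1 + x²)⁴ has coefficients 1,0,4,0,6,0,4,0,1 for degrees 0…8.
(1 + 2x + 3x²) has coefficients 1,2,3,0,0,0,0,0,0,0,0,0 for degrees 0…11.
Multiplying by (1 + x + x² + x³ + x⁴) gives running coefficients 1,3,6,6,6,5,3,0,0,0,0,0 for degrees 0…11.
Finally multiplying by (1 - 2x - 2x² - x³ + 2x⁴), the product of all factors after the first has coefficients 1,1,-2,-13,-19,-19,-13,-10,1,7,6,0 for degrees 0…11.
[x¹¹] = 1·0 + 4·7 + 6·(-10) + 4·(-19) + 1·(-13) = -121.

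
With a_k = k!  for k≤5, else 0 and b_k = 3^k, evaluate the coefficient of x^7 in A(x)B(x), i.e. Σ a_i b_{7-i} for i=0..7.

5616

This is [x^7] in the product of the two ordinary generating functions.
Σ = 1·2187 + 1·729 + 2·243 + 6·81 + 24·27 + 120·9 + 0·3 + 0·1 = 5616.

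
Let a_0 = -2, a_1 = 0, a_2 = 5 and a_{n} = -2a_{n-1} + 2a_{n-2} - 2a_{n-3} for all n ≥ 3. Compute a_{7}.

-552

The ordinary generating function has denominator 1 + 2z - 2z^2 + 2z^3.
Iterating the recurrence: a_0,…,a_{7} = -2, 0, 5, -6, 22, -66, 188, -552.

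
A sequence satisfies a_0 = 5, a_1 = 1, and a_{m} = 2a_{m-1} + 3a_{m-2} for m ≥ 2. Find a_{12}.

797165

The ordinary generating function has denominator 1 - 2q - 3q^2.
Iterating the recurrence: a_0,…,a_{12} = 5, 1, 17, 37, 125, 361, 1097, 3277, 9845, 29521, 88577, 265717, 797165.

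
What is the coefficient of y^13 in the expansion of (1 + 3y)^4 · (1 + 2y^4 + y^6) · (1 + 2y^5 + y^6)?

660

(1 + 3y)^4 has coefficients 1,12,54,108,81 for degrees 0…4.
(1 + 2y^4 + y^6) has coefficients 1,0,0,0,2,0,1,0,0,0,0,0,0,0 for degrees 0…13.
Finally multiplying by (1 + 2y^5 + y^6), the product of all factors after the first has coefficients 1,0,0,0,2,2,2,0,0,4,2,2,1,0 for degrees 0…13.
[y^13] = 1·0 + 12·1 + 54·2 + 108·2 + 81·4 = 660.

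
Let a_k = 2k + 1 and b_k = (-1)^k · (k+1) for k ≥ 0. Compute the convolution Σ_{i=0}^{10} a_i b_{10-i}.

6

The convolution is the t^10 coefficient of A(t)B(t).
Σ = 1·11 + 3·(-10) + 5·9 + 7·(-8) + 9·7 + 11·(-6) + 13·5 + 15·(-4) + 17·3 + 19·(-2) + 21·1 = 6.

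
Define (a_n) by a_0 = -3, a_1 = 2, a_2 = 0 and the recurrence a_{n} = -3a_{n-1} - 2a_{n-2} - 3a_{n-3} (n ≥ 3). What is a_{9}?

The ordinary generating function has denominator 1 + 3y + 2y^2 + 3y^3.
Iterating the recurrence: a_0,…,a_{9} = -3, 2, 0, 5, -21, 53, -132, 353, -954, 2552.

2552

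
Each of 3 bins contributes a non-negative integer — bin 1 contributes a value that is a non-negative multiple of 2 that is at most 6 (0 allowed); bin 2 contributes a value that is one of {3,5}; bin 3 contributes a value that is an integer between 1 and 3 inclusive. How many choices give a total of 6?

3

The generating function for the choices is (1 + q² + q⁴ + q⁶)·(q³ + q⁵)·(q + q² + q³); the count is [q⁶].
(1 + q² + q⁴ + q⁶) has coefficients 1,0,1,0,1,0,1 for degrees 0…6.
(q³ + q⁵) has coefficients 0,0,0,1,0,1,0 for degrees 0…6.
Finally multiplying by (q + q² + q³), the product of all factors after the first has coefficients 0,0,0,0,1,1,2 for degrees 0…6.
[q⁶] = 1·2 + 1·1 + 1·0 + 1·0 = 3.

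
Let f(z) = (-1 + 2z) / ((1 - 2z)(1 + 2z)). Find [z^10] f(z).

Partial fractions give a closed form: a_n = (-1)·(-2)^n.
At n = 10: a_10 = -1024.

-1024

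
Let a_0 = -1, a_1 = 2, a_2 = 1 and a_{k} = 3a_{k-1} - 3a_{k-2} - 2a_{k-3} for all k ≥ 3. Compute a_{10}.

The ordinary generating function has denominator 1 - 3z + 3z^2 + 2z^3.
Iterating the recurrence: a_0,…,a_{10} = -1, 2, 1, -1, -10, -29, -55, -58, 49, 431, 1262.

1262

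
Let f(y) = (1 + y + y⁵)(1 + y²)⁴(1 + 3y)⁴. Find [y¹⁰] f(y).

(1 + y + y⁵) has coefficients 1,1,0,0,0,1 for degrees 0…5.
(1 + y²)⁴ has coefficients 1,0,4,0,6,0,4,0,1,0,0 for degrees 0…10.
Finally multiplying by (1 + 3y)⁴, the product of all factors after the first has coefficients 1,12,58,156,303,504,652,696,703,444,378 for degrees 0…10.
[y¹⁰] = 1·378 + 1·444 + 1·504 = 1326.

1326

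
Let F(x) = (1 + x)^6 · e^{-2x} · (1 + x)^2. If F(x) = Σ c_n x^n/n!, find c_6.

-1472

The EGF product rule gives c_6 = Σ_{k_1+k_2+k_3=6} C(6; k_1,k_2,k_3) · ∏ g_i(k_i), where (1+x)^6 gives the falling factorial (6)_k; e^{-2x} gives (-2)^k; (1+x)^2 gives the falling factorial (2)_k.
g_1(k) for k = 0…6: 1, 6, 30, 120, 360, 720, 720.
g_2(k) for k = 0…6: 1, -2, 4, -8, 16, -32, 64.
g_3(k) for k = 0…6: 1, 2, 2, 0, 0, 0, 0.
First combine the last two factors: h(k) = Σ_j C(k,j)·g_2(j)·g_3(k−j) for k = 0…6: 1, 0, -2, 4, 0, -32, 160.
c_6 = Σ_k C(6,k)·g_1(k)·h(6−k) = 1·1·160 + 6·6·(-32) + 20·120·4 + 15·360·(-2) + 1·720·1 = 160 − 1152 + 9600 − 10800 + 720 = -1472.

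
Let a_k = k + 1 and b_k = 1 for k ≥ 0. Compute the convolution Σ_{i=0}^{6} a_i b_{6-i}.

The convolution is the t^6 coefficient of A(t)B(t).
Σ = 1·1 + 2·1 + 3·1 + 4·1 + 5·1 + 6·1 + 7·1 = 28.

28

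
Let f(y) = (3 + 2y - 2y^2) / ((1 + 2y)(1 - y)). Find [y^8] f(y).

257

The denominator gives the recurrence a_n = −a_(n−1) + 2a_(n−2) for n ≥ 3; the numerator fixes a_0 = 3, a_1 = -1, a_2 = 5.
Iterating: 3, -1, 5, -7, 17, -31, 65, -127, 257, so a_8 = 257.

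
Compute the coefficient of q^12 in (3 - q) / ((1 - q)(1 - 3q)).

2125763

The denominator gives the recurrence a_n = 4a_(n−1) − 3a_(n−2) for n ≥ 2; the numerator fixes a_0 = 3, a_1 = 11.
Iterating: 3, 11, 35, 107, 323, 971, 2915, 8747, 26243, 78731, 236195, 708587, 2125763, so a_12 = 2125763.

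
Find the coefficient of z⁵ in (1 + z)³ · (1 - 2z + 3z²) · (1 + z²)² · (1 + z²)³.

33

(1 + z)³ has coefficients 1,3,3,1 for degrees 0…3.
(1 - 2z + 3z²) has coefficients 1,-2,3,0,0,0 for degrees 0…5.
Multiplying by (1 + z²)² gives running coefficients 1,-2,5,-4,7,-2 for degrees 0…5.
Finally multiplying by (1 + z²)³, the product of all factors after the first has coefficients 1,-2,8,-10,25,-20 for degrees 0…5.
[z⁵] = 1·(-20) + 3·25 + 3·(-10) + 1·8 = 33.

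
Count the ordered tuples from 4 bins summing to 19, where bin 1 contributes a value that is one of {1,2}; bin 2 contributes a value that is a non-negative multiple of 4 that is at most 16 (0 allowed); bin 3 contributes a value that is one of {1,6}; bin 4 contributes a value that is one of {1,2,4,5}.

The generating function for the choices is (x + x^2)·(1 + x^4 + x^8 + x^12 + x^16)·(x + x^6)·(x + x^2 + x^4 + x^5); the count is [x^19].
(x + x^2) has coefficients 0,1,1 for degrees 0…2.
(1 + x^4 + x^8 + x^12 + x^16) has coefficients 1,0,0,0,1,0,0,0,1,0,0,0,1,0,0,0,1,0,0,0 for degrees 0…19.
Multiplying by (x + x^6) gives running coefficients 0,1,0,0,0,1,1,0,0,1,1,0,0,1,1,0,0,1,1,0 for degrees 0…19.
Finally multiplying by (x + x^2 + x^4 + x^5), the product of all factors after the first has coefficients 0,0,1,1,0,1,2,2,1,1,3,3,1,1,3,3,1,1,3,3 for degrees 0…19.
[x^19] = 1·3 + 1·1 = 4.

4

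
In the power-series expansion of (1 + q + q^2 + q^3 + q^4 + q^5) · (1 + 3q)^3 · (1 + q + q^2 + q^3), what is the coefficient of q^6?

255

(1 + q + q^2 + q^3 + q^4 + q^5) has coefficients 1,1,1,1,1,1 for degrees 0…5.
(1 + 3q)^3 has coefficients 1,9,27,27,0,0,0 for degrees 0…6.
Finally multiplying by (1 + q + q^2 + q^3), the product of all factors after the first has coefficients 1,10,37,64,63,54,27 for degrees 0…6.
[q^6] = 1·27 + 1·54 + 1·63 + 1·64 + 1·37 + 1·10 = 255.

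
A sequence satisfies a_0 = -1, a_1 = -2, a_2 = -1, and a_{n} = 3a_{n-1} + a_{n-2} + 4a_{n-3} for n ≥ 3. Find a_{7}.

-1570

The ordinary generating function has denominator 1 - 3z - z^2 - 4z^3.
Iterating the recurrence: a_0,…,a_{7} = -1, -2, -1, -9, -36, -121, -435, -1570.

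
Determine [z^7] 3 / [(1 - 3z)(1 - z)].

9840

Partial fractions give a closed form: a_n = (9/2)·3^n + (-3/2)·1^n.
At n = 7: a_7 = 9840.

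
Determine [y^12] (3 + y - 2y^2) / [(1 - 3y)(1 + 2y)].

995300

The denominator gives the recurrence a_n = a_(n−1) + 6a_(n−2) for n ≥ 3; the numerator fixes a_0 = 3, a_1 = 4, a_2 = 20.
Iterating: 3, 4, 20, 44, 164, 428, 1412, 3980, 12452, 36332, 111044, 329036, 995300, so a_12 = 995300.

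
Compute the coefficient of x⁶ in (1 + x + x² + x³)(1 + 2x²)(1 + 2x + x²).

(1 + x + x² + x³) has coefficients 1,1,1,1 for degrees 0…3.
(1 + 2x²) has coefficients 1,0,2,0,0,0,0 for degrees 0…6.
Finally multiplying by (1 + 2x + x²), the product of all factors after the first has coefficients 1,2,3,4,2,0,0 for degrees 0…6.
[x⁶] = 1·0 + 1·0 + 1·2 + 1·4 = 6.

6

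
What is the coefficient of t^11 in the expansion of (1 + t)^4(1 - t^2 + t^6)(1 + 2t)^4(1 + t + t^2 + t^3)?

579

(1 + t)^4 has coefficients 1,4,6,4,1 for degrees 0…4.
(1 - t^2 + t^6) has coefficients 1,0,-1,0,0,0,1,0,0,0,0,0 for degrees 0…11.
Multiplying by (1 + 2t)^4 gives running coefficients 1,8,23,24,-8,-32,-15,8,24,32,16,0 for degrees 0…11.
Finally multiplying by (1 + t + t^2 + t^3), the product of all factors after the first has coefficients 1,9,32,56,47,7,-31,-47,-15,49,80,72 for degrees 0…11.
[t^11] = 1·72 + 4·80 + 6·49 + 4·(-15) + 1·(-47) = 579.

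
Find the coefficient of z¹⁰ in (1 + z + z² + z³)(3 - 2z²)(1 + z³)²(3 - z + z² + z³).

(1 + z + z² + z³) has coefficients 1,1,1,1 for degrees 0…3.
(3 - 2z²) has coefficients 3,0,-2,0,0,0,0,0,0,0,0 for degrees 0…10.
Multiplying by (1 + z³)² gives running coefficients 3,0,-2,6,0,-4,3,0,-2,0,0 for degrees 0…10.
Finally multiplying by (3 - z + z² + z³), the product of all factors after the first has coefficients 9,-3,-3,23,-8,-8,19,-7,-7,5,-2 for degrees 0…10.
[z¹⁰] = 1·(-2) + 1·5 + 1·(-7) + 1·(-7) = -11.

-11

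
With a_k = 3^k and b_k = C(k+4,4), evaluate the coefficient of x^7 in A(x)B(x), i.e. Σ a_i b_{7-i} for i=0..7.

16296

This is [x^7] in the product of the two ordinary generating functions.
Σ = 1·330 + 3·210 + 9·126 + 27·70 + 81·35 + 243·15 + 729·5 + 2187·1 = 16296.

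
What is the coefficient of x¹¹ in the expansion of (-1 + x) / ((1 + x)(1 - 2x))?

-682

The denominator gives the recurrence a_n = a_(n−1) + 2a_(n−2) for n ≥ 3; the numerator fixes a_0 = -1, a_1 = 0, a_2 = -2.
Iterating: -1, 0, -2, -2, -6, -10, -22, -42, -86, -170, -342, -682, so a_11 = -682.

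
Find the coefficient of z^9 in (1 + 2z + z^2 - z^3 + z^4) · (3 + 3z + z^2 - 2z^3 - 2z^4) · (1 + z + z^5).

(1 + 2z + z^2 - z^3 + z^4) has coefficients 1,2,1,-1,1 for degrees 0…4.
(3 + 3z + z^2 - 2z^3 - 2z^4) has coefficients 3,3,1,-2,-2,0,0,0,0,0 for degrees 0…9.
Finally multiplying by (1 + z + z^5), the product of all factors after the first has coefficients 3,6,4,-1,-4,1,3,1,-2,-2 for degrees 0…9.
[z^9] = 1·(-2) + 2·(-2) + 1·1 − 1·3 + 1·1 = -7.

-7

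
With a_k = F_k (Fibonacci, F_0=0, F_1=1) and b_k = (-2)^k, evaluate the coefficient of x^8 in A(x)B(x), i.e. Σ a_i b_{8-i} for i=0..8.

This is [x^8] in the product of the two ordinary generating functions.
Σ = 0·256 + 1·(-128) + 1·64 + 2·(-32) + 3·16 + 5·(-8) + 8·4 + 13·(-2) + 21·1 = -93.

-93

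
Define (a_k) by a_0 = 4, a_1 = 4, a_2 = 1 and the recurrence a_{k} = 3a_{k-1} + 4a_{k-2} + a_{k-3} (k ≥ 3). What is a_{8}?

21382

The ordinary generating function has denominator 1 - 3y - 4y^2 - y^3.
Iterating the recurrence: a_0,…,a_{8} = 4, 4, 1, 23, 77, 324, 1303, 5282, 21382.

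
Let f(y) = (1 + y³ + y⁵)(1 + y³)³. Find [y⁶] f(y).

6

(1 + y³ + y⁵) has coefficients 1,0,0,1,0,1 for degrees 0…5.
(1 + y³)³ has coefficients 1,0,0,3,0,0,3 for degrees 0…6.
[y⁶] = 1·3 + 1·3 + 1·0 = 6.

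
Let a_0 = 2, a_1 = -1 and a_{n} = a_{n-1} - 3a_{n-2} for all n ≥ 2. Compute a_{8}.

The ordinary generating function has denominator 1 - z + 3z^2.
Iterating the recurrence: a_0,…,a_{8} = 2, -1, -7, -4, 17, 29, -22, -109, -43.

-43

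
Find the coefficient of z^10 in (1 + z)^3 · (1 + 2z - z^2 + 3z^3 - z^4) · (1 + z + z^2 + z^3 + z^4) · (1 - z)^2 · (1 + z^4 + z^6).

(1 + z)^3 has coefficients 1,3,3,1 for degrees 0…3.
(1 + 2z - z^2 + 3z^3 - z^4) has coefficients 1,2,-1,3,-1,0,0,0,0,0,0 for degrees 0…10.
Multiplying by (1 + z + z^2 + z^3 + z^4) gives running coefficients 1,3,2,5,4,3,1,2,-1,0,0 for degrees 0…10.
Multiplying by (1 - z)^2 gives running coefficients 1,1,-3,4,-4,0,-1,3,-4,4,-1 for degrees 0…10.
Finally multiplying by (1 + z^4 + z^6), the product of all factors after the first has coefficients 1,1,-3,4,-3,1,-3,8,-11,8,-6 for degrees 0…10.
[z^10] = 1·(-6) + 3·8 + 3·(-11) + 1·8 = -7.

-7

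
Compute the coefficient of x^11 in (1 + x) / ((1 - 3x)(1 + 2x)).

141308

Partial fractions give a closed form: a_n = (4/5)·3^n + (1/5)·(-2)^n.
At n = 11: a_11 = 141308.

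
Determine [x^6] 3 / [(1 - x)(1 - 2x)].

381

Partial fractions give a closed form: a_n = (-3)·1^n + (6)·2^n.
At n = 6: a_6 = 381.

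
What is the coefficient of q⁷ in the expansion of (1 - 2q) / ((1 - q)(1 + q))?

The denominator gives the recurrence a_n = a_(n−2) for n ≥ 2; the numerator fixes a_0 = 1, a_1 = -2.
Iterating: 1, -2, 1, -2, 1, -2, 1, -2, so a_7 = -2.

-2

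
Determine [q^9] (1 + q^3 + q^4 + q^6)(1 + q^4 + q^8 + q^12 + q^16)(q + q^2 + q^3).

(1 + q^3 + q^4 + q^6) has coefficients 1,0,0,1,1,0,1 for degrees 0…6.
(1 + q^4 + q^8 + q^12 + q^16) has coefficients 1,0,0,0,1,0,0,0,1,0 for degrees 0…9.
Finally multiplying by (q + q^2 + q^3), the product of all factors after the first has coefficients 0,1,1,1,0,1,1,1,0,1 for degrees 0…9.
[q^9] = 1·1 + 1·1 + 1·1 + 1·1 = 4.

4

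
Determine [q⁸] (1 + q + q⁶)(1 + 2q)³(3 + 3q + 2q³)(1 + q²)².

(1 + q + q⁶) has coefficients 1,1,0,0,0,0,1 for degrees 0…6.
(1 + 2q)³ has coefficients 1,6,12,8,0,0,0,0,0 for degrees 0…8.
Multiplying by (3 + 3q + 2q³) gives running coefficients 3,21,54,62,36,24,16,0,0 for degrees 0…8.
Finally multiplying by (1 + q²)², the product of all factors after the first has coefficients 3,21,60,104,147,169,142,110,68 for degrees 0…8.
[q⁸] = 1·68 + 1·110 + 1·60 = 238.

238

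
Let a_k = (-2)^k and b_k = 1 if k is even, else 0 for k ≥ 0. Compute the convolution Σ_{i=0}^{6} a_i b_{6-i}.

The convolution is the t^6 coefficient of A(t)B(t).
Σ = 1·1 − 2·0 + 4·1 − 8·0 + 16·1 − 32·0 + 64·1 = 85.

85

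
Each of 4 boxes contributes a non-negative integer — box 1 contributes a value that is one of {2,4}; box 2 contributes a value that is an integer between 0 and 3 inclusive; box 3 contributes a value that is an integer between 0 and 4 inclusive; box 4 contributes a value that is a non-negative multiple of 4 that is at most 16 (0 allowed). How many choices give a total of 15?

The generating function for the choices is (t² + t⁴)·(1 + t + t² + t³)·(1 + t + t² + t³ + t⁴)·(1 + t⁴ + t⁸ + t¹² + t¹⁶); the count is [t¹⁵].
(t² + t⁴) has coefficients 0,0,1,0,1 for degrees 0…4.
(1 + t + t² + t³) has coefficients 1,1,1,1,0,0,0,0,0,0,0,0,0,0,0,0 for degrees 0…15.
Multiplying by (1 + t + t² + t³ + t⁴) gives running coefficients 1,2,3,4,4,3,2,1,0,0,0,0,0,0,0,0 for degrees 0…15.
Finally multiplying by (1 + t⁴ + t⁸ + t¹² + t¹⁶), the product of all factors after the first has coefficients 1,2,3,4,5,5,5,5,5,5,5,5,5,5,5,5 for degrees 0…15.
[t¹⁵] = 1·5 + 1·5 = 10.

10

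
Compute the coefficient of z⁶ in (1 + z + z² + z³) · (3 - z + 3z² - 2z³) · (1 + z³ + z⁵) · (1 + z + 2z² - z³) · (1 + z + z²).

44

(1 + z + z² + z³) has coefficients 1,1,1,1 for degrees 0…3.
(3 - z + 3z² - 2z³) has coefficients 3,-1,3,-2,0,0,0 for degrees 0…6.
Multiplying by (1 + z³ + z⁵) gives running coefficients 3,-1,3,1,-1,6,-3 for degrees 0…6.
Multiplying by (1 + z + 2z² - z³) gives running coefficients 3,2,8,-1,7,4,0 for degrees 0…6.
Finally multiplying by (1 + z + z²), the product of all factors after the first has coefficients 3,5,13,9,14,10,11 for degrees 0…6.
[z⁶] = 1·11 + 1·10 + 1·14 + 1·9 = 44.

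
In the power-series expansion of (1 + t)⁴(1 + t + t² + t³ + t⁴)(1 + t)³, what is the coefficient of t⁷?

99

(1 + t)⁴ has coefficients 1,4,6,4,1 for degrees 0…4.
(1 + t + t² + t³ + t⁴) has coefficients 1,1,1,1,1,0,0,0 for degrees 0…7.
Finally multiplying by (1 + t)³, the product of all factors after the first has coefficients 1,4,7,8,8,7,4,1 for degrees 0…7.
[t⁷] = 1·1 + 4·4 + 6·7 + 4·8 + 1·8 = 99.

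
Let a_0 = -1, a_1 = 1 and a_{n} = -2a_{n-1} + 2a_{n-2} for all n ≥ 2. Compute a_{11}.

The ordinary generating function has denominator 1 + 2x - 2x^2.
Iterating the recurrence: a_0,…,a_{11} = -1, 1, -4, 10, -28, 76, -208, 568, -1552, 4240, -11584, 31648.

31648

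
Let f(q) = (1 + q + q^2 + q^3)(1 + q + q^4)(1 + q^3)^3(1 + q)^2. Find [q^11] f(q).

37

(1 + q + q^2 + q^3) has coefficients 1,1,1,1 for degrees 0…3.
(1 + q + q^4) has coefficients 1,1,0,0,1,0,0,0,0,0,0,0 for degrees 0…11.
Multiplying by (1 + q^3)^3 gives running coefficients 1,1,0,3,4,0,3,6,0,1,4,0 for degrees 0…11.
Finally multiplying by (1 + q)^2, the product of all factors after the first has coefficients 1,3,3,4,10,11,7,12,15,7,6,9 for degrees 0…11.
[q^11] = 1·9 + 1·6 + 1·7 + 1·15 = 37.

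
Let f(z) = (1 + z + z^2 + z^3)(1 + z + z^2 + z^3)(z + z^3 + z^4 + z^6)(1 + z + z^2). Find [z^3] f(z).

7

(1 + z + z^2 + z^3) has coefficients 1,1,1,1 for degrees 0…3.
(1 + z + z^2 + z^3) has coefficients 1,1,1,1 for degrees 0…3.
Multiplying by (z + z^3 + z^4 + z^6) gives running coefficients 0,1,1,2 for degrees 0…3.
Finally multiplying by (1 + z + z^2), the product of all factors after the first has coefficients 0,1,2,4 for degrees 0…3.
[z^3] = 1·4 + 1·2 + 1·1 + 1·0 = 7.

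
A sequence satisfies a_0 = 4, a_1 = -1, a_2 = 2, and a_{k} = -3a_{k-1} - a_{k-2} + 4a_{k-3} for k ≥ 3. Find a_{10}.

209

The ordinary generating function has denominator 1 + 3y + y^2 - 4y^3.
Iterating the recurrence: a_0,…,a_{10} = 4, -1, 2, 11, -39, 114, -259, 507, -806, 875, 209.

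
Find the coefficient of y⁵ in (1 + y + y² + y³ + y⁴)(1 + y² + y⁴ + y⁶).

(1 + y + y² + y³ + y⁴) has coefficients 1,1,1,1,1 for degrees 0…4.
(1 + y² + y⁴ + y⁶) has coefficients 1,0,1,0,1,0 for degrees 0…5.
[y⁵] = 1·0 + 1·1 + 1·0 + 1·1 + 1·0 = 2.

2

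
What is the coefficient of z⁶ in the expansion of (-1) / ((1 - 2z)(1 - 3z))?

The denominator gives the recurrence a_n = 5a_(n−1) − 6a_(n−2) for n ≥ 2; the numerator fixes a_0 = -1, a_1 = -5.
Iterating: -1, -5, -19, -65, -211, -665, -2059, so a_6 = -2059.

-2059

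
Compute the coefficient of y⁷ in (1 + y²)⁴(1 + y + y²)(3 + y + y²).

28

(1 + y²)⁴ has coefficients 1,0,4,0,6,0,4,0 for degrees 0…7.
(1 + y + y²) has coefficients 1,1,1,0,0,0,0,0 for degrees 0…7.
Finally multiplying by (3 + y + y²), the product of all factors after the first has coefficients 3,4,5,2,1,0,0,0 for degrees 0…7.
[y⁷] = 1·0 + 4·0 + 6·2 + 4·4 = 28.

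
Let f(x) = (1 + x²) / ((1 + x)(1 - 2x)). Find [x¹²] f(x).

3414

The denominator gives the recurrence a_n = a_(n−1) + 2a_(n−2) for n ≥ 3; the numerator fixes a_0 = 1, a_1 = 1, a_2 = 4.
Iterating: 1, 1, 4, 6, 14, 26, 54, 106, 214, 426, 854, 1706, 3414, so a_12 = 3414.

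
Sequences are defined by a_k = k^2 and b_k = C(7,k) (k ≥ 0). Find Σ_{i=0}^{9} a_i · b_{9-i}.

4096

The convolution is the x^9 coefficient of A(x)B(x).
Σ = 0·0 + 1·0 + 4·1 + 9·7 + 16·21 + 25·35 + 36·35 + 49·21 + 64·7 + 81·1 = 4096.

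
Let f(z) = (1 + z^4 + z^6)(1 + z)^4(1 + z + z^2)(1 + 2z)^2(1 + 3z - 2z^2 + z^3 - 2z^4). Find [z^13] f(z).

(1 + z^4 + z^6) has coefficients 1,0,0,0,1,0,1 for degrees 0…6.
(1 + z)^4 has coefficients 1,4,6,4,1,0,0,0,0,0,0,0,0,0 for degrees 0…13.
Multiplying by (1 + z + z^2) gives running coefficients 1,5,11,14,11,5,1,0,0,0,0,0,0,0 for degrees 0…13.
Multiplying by (1 + 2z)^2 gives running coefficients 1,9,35,78,111,105,65,24,4,0,0,0,0,0 for degrees 0…13.
Finally multiplying by (1 + 3z - 2z^2 + z^3 - 2z^4), the product of all factors after the first has coefficients 1,12,60,166,282,299,166,-36,-171,-181,-114,-44,-8,0 for degrees 0…13.
[z^13] = 1·0 + 1·(-181) + 1·(-36) = -217.

-217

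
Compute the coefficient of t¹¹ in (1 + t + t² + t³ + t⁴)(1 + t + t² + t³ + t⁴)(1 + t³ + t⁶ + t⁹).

(1 + t + t² + t³ + t⁴) has coefficients 1,1,1,1,1 for degrees 0…4.
(1 + t + t² + t³ + t⁴) has coefficients 1,1,1,1,1,0,0,0,0,0,0,0 for degrees 0…11.
Finally multiplying by (1 + t³ + t⁶ + t⁹), the product of all factors after the first has coefficients 1,1,1,2,2,1,2,2,1,2,2,1 for degrees 0…11.
[t¹¹] = 1·1 + 1·2 + 1·2 + 1·1 + 1·2 = 8.

8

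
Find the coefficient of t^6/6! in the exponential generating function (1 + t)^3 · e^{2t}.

The EGF product rule gives c_6 = Σ_{k_1+k_2=6} C(6; k_1,k_2) · ∏ g_i(k_i), where (1+t)^3 gives the falling factorial (3)_k; e^{2t} gives (2)^k.
g_1(k) for k = 0…6: 1, 3, 6, 6, 0, 0, 0.
g_2(k) for k = 0…6: 1, 2, 4, 8, 16, 32, 64.
c_6 = Σ_k C(6,k)·g_1(k)·g_2(6−k) = 1·1·64 + 6·3·32 + 15·6·16 + 20·6·8 = 64 + 576 + 1440 + 960 = 3040.

3040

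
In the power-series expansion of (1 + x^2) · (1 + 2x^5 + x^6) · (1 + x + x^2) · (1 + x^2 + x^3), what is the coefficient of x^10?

(1 + x^2) has coefficients 1,0,1 for degrees 0…2.
(1 + 2x^5 + x^6) has coefficients 1,0,0,0,0,2,1,0,0,0,0 for degrees 0…10.
Multiplying by (1 + x + x^2) gives running coefficients 1,1,1,0,0,2,3,3,1,0,0 for degrees 0…10.
Finally multiplying by (1 + x^2 + x^3), the product of all factors after the first has coefficients 1,1,2,2,2,3,3,5,6,6,4 for degrees 0…10.
[x^10] = 1·4 + 1·6 = 10.

10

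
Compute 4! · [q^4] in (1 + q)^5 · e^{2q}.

1256

The EGF product rule gives c_4 = Σ_{k_1+k_2=4} C(4; k_1,k_2) · ∏ g_i(k_i), where (1+q)^5 gives the falling factorial (5)_k; e^{2q} gives (2)^k.
g_1(k) for k = 0…4: 1, 5, 20, 60, 120.
g_2(k) for k = 0…4: 1, 2, 4, 8, 16.
c_4 = Σ_k C(4,k)·g_1(k)·g_2(4−k) = 1·1·16 + 4·5·8 + 6·20·4 + 4·60·2 + 1·120·1 = 16 + 160 + 480 + 480 + 120 = 1256.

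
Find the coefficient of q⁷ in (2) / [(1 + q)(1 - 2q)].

170

The denominator gives the recurrence a_n = a_(n−1) + 2a_(n−2) for n ≥ 2; the numerator fixes a_0 = 2, a_1 = 2.
Iterating: 2, 2, 6, 10, 22, 42, 86, 170, so a_7 = 170.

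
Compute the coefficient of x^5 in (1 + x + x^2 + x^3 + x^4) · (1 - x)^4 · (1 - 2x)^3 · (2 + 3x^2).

-263

(1 + x + x^2 + x^3 + x^4) has coefficients 1,1,1,1,1 for degrees 0…4.
(1 - x)^4 has coefficients 1,-4,6,-4,1,0 for degrees 0…5.
Multiplying by (1 - 2x)^3 gives running coefficients 1,-10,42,-96,129,-102 for degrees 0…5.
Finally multiplying by (2 + 3x^2), the product of all factors after the first has coefficients 2,-20,87,-222,384,-492 for degrees 0…5.
[x^5] = 1·(-492) + 1·384 + 1·(-222) + 1·87 + 1·(-20) = -263.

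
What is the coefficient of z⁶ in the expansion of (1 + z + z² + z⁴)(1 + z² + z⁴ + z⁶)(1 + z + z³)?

5

(1 + z + z² + z⁴) has coefficients 1,1,1,0,1 for degrees 0…4.
(1 + z² + z⁴ + z⁶) has coefficients 1,0,1,0,1,0,1 for degrees 0…6.
Finally multiplying by (1 + z + z³), the product of all factors after the first has coefficients 1,1,1,2,1,2,1 for degrees 0…6.
[z⁶] = 1·1 + 1·2 + 1·1 + 1·1 = 5.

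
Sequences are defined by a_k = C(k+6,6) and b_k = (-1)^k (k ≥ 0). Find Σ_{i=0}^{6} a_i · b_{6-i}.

610

This is [x^6] in the product of the two ordinary generating functions.
Σ = 1·1 + 7·(-1) + 28·1 + 84·(-1) + 210·1 + 462·(-1) + 924·1 = 610.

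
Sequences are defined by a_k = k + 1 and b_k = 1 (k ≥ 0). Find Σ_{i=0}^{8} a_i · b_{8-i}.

45

Write out a_i and b_{8-i} for i = 0,…,8 and sum the products.
Σ = 1·1 + 2·1 + 3·1 + 4·1 + 5·1 + 6·1 + 7·1 + 8·1 + 9·1 = 45.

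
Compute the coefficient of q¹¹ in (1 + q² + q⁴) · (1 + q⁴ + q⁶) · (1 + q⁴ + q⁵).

2

(1 + q² + q⁴) has coefficients 1,0,1,0,1 for degrees 0…4.
(1 + q⁴ + q⁶) has coefficients 1,0,0,0,1,0,1,0,0,0,0,0 for degrees 0…11.
Finally multiplying by (1 + q⁴ + q⁵), the product of all factors after the first has coefficients 1,0,0,0,2,1,1,0,1,1,1,1 for degrees 0…11.
[q¹¹] = 1·1 + 1·1 + 1·0 = 2.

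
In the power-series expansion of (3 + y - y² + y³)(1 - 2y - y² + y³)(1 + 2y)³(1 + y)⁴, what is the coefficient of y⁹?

(3 + y - y² + y³) has coefficients 3,1,-1,1 for degrees 0…3.
(1 - 2y - y² + y³) has coefficients 1,-2,-1,1,0,0,0,0,0,0 for degrees 0…9.
Multiplying by (1 + 2y)³ gives running coefficients 1,4,-1,-21,-22,4,8,0,0,0 for degrees 0…9.
Finally multiplying by (1 + y)⁴, the product of all factors after the first has coefficients 1,8,21,3,-95,-210,-193,-53,42,36 for degrees 0…9.
[y⁹] = 3·36 + 1·42 − 1·(-53) + 1·(-193) = 10.

10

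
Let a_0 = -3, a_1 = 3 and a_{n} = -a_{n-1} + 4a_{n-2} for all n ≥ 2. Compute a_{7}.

The ordinary generating function has denominator 1 + q - 4q^2.
Iterating the recurrence: a_0,…,a_{7} = -3, 3, -15, 27, -87, 195, -543, 1323.

1323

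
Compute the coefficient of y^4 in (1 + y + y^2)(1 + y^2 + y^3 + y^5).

(1 + y + y^2) has coefficients 1,1,1 for degrees 0…2.
(1 + y^2 + y^3 + y^5) has coefficients 1,0,1,1,0 for degrees 0…4.
[y^4] = 1·0 + 1·1 + 1·1 = 2.

2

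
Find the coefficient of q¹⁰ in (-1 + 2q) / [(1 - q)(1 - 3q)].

-29525

The denominator gives the recurrence a_n = 4a_(n−1) − 3a_(n−2) for n ≥ 2; the numerator fixes a_0 = -1, a_1 = -2.
Iterating: -1, -2, -5, -14, -41, -122, -365, -1094, -3281, -9842, -29525, so a_10 = -29525.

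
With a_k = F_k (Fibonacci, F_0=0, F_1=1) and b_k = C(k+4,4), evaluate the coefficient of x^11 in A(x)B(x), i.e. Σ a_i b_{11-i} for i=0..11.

8273

Write out a_i and b_{11-i} for i = 0,…,11 and sum the products.
Σ = 0·1365 + 1·1001 + 1·715 + 2·495 + 3·330 + 5·210 + 8·126 + 13·70 + 21·35 + 34·15 + 55·5 + 89·1 = 8273.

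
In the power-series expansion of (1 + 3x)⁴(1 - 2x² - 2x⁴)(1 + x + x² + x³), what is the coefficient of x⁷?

-755

(1 + 3x)⁴ has coefficients 1,12,54,108,81 for degrees 0…4.
(1 - 2x² - 2x⁴) has coefficients 1,0,-2,0,-2,0,0,0 for degrees 0…7.
Finally multiplying by (1 + x + x² + x³), the product of all factors after the first has coefficients 1,1,-1,-1,-4,-4,-2,-2 for degrees 0…7.
[x⁷] = 1·(-2) + 12·(-2) + 54·(-4) + 108·(-4) + 81·(-1) = -755.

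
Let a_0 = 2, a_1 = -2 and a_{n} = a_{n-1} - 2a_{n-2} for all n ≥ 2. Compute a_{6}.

-6

The ordinary generating function has denominator 1 - x + 2x^2.
Iterating the recurrence: a_0,…,a_{6} = 2, -2, -6, -2, 10, 14, -6.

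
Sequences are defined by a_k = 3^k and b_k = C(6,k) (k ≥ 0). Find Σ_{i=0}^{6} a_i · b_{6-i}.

4096

Write out a_i and b_{6-i} for i = 0,…,6 and sum the products.
Σ = 1·1 + 3·6 + 9·15 + 27·20 + 81·15 + 243·6 + 729·1 = 4096.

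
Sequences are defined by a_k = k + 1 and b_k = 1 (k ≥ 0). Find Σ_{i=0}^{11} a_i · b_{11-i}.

78

Write out a_i and b_{11-i} for i = 0,…,11 and sum the products.
Σ = 1·1 + 2·1 + 3·1 + 4·1 + 5·1 + 6·1 + 7·1 + 8·1 + 9·1 + 10·1 + 11·1 + 12·1 = 78.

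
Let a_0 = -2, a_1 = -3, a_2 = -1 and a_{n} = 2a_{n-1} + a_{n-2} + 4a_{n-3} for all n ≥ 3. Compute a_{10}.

-18561

The ordinary generating function has denominator 1 - 2z - z^2 - 4z^3.
Iterating the recurrence: a_0,…,a_{10} = -2, -3, -1, -13, -39, -95, -281, -813, -2287, -6511, -18561.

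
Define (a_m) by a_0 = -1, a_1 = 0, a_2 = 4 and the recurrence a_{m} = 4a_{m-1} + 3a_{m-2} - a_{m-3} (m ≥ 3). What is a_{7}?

The ordinary generating function has denominator 1 - 4x - 3x^2 + x^3.
Iterating the recurrence: a_0,…,a_{7} = -1, 0, 4, 17, 80, 367, 1691, 7785.

7785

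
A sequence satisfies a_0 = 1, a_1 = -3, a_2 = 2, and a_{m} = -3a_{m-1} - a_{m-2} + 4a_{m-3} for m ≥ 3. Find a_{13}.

-24923

The ordinary generating function has denominator 1 + 3t + t^2 - 4t^3.
Iterating the recurrence: a_0,…,a_{13} = 1, -3, 2, 1, -17, 58, -153, 333, -614, 897, -745, -1118, 7687, -24923.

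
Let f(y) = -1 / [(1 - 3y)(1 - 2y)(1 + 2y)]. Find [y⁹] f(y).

-34815

Partial fractions give a closed form: a_n = (-9/5)·3^n + (1)·2^n + (-1/5)·(-2)^n.
At n = 9: a_9 = -34815.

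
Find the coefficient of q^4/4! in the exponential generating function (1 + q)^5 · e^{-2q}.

The EGF product rule gives c_4 = Σ_{k_1+k_2=4} C(4; k_1,k_2) · ∏ g_i(k_i), where (1+q)^5 gives the falling factorial (5)_k; e^{-2q} gives (-2)^k.
g_1(k) for k = 0…4: 1, 5, 20, 60, 120.
g_2(k) for k = 0…4: 1, -2, 4, -8, 16.
c_4 = Σ_k C(4,k)·g_1(k)·g_2(4−k) = 1·1·16 + 4·5·(-8) + 6·20·4 + 4·60·(-2) + 1·120·1 = 16 − 160 + 480 − 480 + 120 = -24.

-24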